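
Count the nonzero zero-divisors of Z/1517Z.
In Z/1517Z each nonzero element is either a unit (gcd with 1517 is 1) or a zero-divisor (gcd > 1). The number of units is φ(1517): factorise 1517 = 37 · 41, so φ(1517) = (37 − 1) · (41 − 1) = 36 · 40 = 1440. The nonzero elements number 1517 − 1 = 1516. Hence the nonzero zero-divisors number 1516 − 1440 = 76.

Final answer: Z/1517Z has 76 nonzero zero-divisors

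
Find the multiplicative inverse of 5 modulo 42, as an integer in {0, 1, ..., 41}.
5^(−1) ≡ 17 (mod 42)

Apply the extended Euclidean algorithm to (42, 5), tracking rows (r, s, t) with s·42 + t·5 = r. Each division r_prev = q·r_cur + r_new produces the new row as (previous row) − q·(current row):
  row A: (42, 1, 0)   [1·42 + 0·5 = 42]
  row B: (5, 0, 1)   [0·42 + 1·5 = 5]
  42 = 8·5 + 2   → row C = row A − 8·row B = (2, 1, −8)   [check: 1·42 − 8·5 = 2]
  5 = 2·2 + 1   → row D = row B − 2·row C = (1, −2, 17)   [check: −2·42 + 17·5 = 1]
  2 = 2·1 + 0   → remainder 0, stop. gcd = 1 (last nonzero row D).
The gcd is 1, so 5 is invertible mod 42. The last nonzero row gives −2·42 + 17·5 = 1, so t = 17. So 5^(−1) ≡ 17 (mod 42). Verify: 5 · 17 = 85 ≡ 1 (mod 42). ✓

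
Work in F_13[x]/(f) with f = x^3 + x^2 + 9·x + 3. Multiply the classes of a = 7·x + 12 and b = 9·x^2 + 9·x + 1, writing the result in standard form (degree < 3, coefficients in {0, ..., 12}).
a · b ≡ 4·x^2 + 3·x + 5 (mod f(x))

Multiply as integer polynomials: a · b = 63·x^3 + 171·x^2 + 115·x + 12. Reducing coefficients mod 13: a · b ≡ 11·x^3 + 2·x^2 + 11·x + 12. Now divide by f(x) = x^3 + x^2 + 9·x + 3 in F_13[x], eliminating the leading term at each step:
  leading term 11·x^3: subtract (11)·f(x) = 11·x^3 + 11·x^2 + 8·x + 7, leaving 4·x^2 + 3·x + 5 (coefficients mod 13)
The degree is now < 3, so this is the remainder. Hence a · b ≡ 4·x^2 + 3·x + 5 in F_13[x]/(f).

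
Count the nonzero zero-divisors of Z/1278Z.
In Z/1278Z each nonzero element is either a unit (gcd with 1278 is 1) or a zero-divisor (gcd > 1). The number of units is φ(1278): factorise 1278 = 2 · 3^2 · 71, so φ(1278) = (2 − 1) · (3^2 − 3^1) · (71 − 1) = 1 · 6 · 70 = 420. The nonzero elements number 1278 − 1 = 1277. Hence the nonzero zero-divisors number 1277 − 420 = 857.

Final answer: Z/1278Z has 857 nonzero zero-divisors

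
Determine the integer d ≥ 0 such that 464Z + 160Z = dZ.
In the PID Z, (a, b) is generated by gcd(a, b). Compute gcd(464, 160) with the extended Euclidean algorithm, tracking rows (r, s, t) with s·464 + t·160 = r:
  row A: (464, 1, 0)   [1·464 + 0·160 = 464]
  row B: (160, 0, 1)   [0·464 + 1·160 = 160]
  464 = 2·160 + 144   → row C = row A − 2·row B = (144, 1, −2)   [check: 1·464 − 2·160 = 144]
  160 = 1·144 + 16   → row D = row B − 1·row C = (16, −1, 3)   [check: −1·464 + 3·160 = 16]
  144 = 9·16 + 0   → remainder 0, stop. gcd = 16 (last nonzero row D).
So gcd(464, 160) = 16, with Bézout identity −1·464 + 3·160 = 16. Containment (⊇): the Bézout identity exhibits 16 as an element of (464, 160), giving (16) ⊆ (464, 160). Containment (⊆): since 16 | 464 and 16 | 160 (464 = 16·29, 160 = 16·10), every Z-linear combination of 464 and 160 is divisible by 16, so (464, 160) ⊆ (16). Therefore (464, 160) = (16), d = 16.

Final answer: (464, 160) = (16); d = 16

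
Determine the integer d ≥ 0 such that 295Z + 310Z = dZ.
In the PID Z, (a, b) is generated by gcd(a, b). Compute gcd(310, 295) with the extended Euclidean algorithm, tracking rows (r, s, t) with s·310 + t·295 = r:
  row A: (310, 1, 0)   [1·310 + 0·295 = 310]
  row B: (295, 0, 1)   [0·310 + 1·295 = 295]
  310 = 1·295 + 15   → row C = row A − 1·row B = (15, 1, −1)   [check: 1·310 − 1·295 = 15]
  295 = 19·15 + 10   → row D = row B − 19·row C = (10, −19, 20)   [check: −19·310 + 20·295 = 10]
  15 = 1·10 + 5   → row E = row C − 1·row D = (5, 20, −21)   [check: 20·310 − 21·295 = 5]
  10 = 2·5 + 0   → remainder 0, stop. gcd = 5 (last nonzero row E).
So gcd(295, 310) = 5, with Bézout identity 20·310 − 21·295 = 5. Containment (⊇): the Bézout identity exhibits 5 as an element of (295, 310), giving (5) ⊆ (295, 310). Containment (⊆): since 5 | 295 and 5 | 310 (295 = 5·59, 310 = 5·62), every Z-linear combination of 295 and 310 is divisible by 5, so (295, 310) ⊆ (5). Therefore (295, 310) = (5), d = 5.

Final answer: (295, 310) = (5); d = 5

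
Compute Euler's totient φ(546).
φ(546) = 144

φ is multiplicative, with φ(p^e) = p^e − p^(e−1). Factorise 546 = 2 · 3 · 7 · 13. Then
  φ(546) = (2 − 1) · (3 − 1) · (7 − 1) · (13 − 1) = 1 · 2 · 6 · 12 = 144.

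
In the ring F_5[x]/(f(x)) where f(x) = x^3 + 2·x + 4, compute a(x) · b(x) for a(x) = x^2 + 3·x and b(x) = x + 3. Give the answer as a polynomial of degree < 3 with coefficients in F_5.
Multiply as integer polynomials: a · b = x^3 + 6·x^2 + 9·x. Reducing coefficients mod 5: a · b ≡ x^3 + x^2 + 4·x. Now divide by f(x) = x^3 + 2·x + 4 in F_5[x], eliminating the leading term at each step:
  leading term x^3: subtract (1)·f(x) = x^3 + 2·x + 4, leaving x^2 + 2·x + 1 (coefficients mod 5)
The degree is now < 3, so this is the remainder. Hence a · b ≡ x^2 + 2·x + 1 in F_5[x]/(f).

Final answer: a · b ≡ x^2 + 2·x + 1 (mod f(x))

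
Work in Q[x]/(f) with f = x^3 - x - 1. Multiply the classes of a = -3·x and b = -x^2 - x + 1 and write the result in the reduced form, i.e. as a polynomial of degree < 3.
a · b ≡ 3·x^2 + 3 (mod f(x))

First multiply in Q[x] without reducing: a · b = 3·x^3 + 3·x^2 - 3·x. Now divide by f(x) = x^3 - x - 1, eliminating the leading term at each step:
  leading term 3·x^3: subtract (3)·f(x) = 3·x^3 - 3·x - 3, leaving 3·x^2 + 3
The degree is now < 3, so this is the remainder. Hence a · b ≡ 3·x^2 + 3 in Q[x]/(f).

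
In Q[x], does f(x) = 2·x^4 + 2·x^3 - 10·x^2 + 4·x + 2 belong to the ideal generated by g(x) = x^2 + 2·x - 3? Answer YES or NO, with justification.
In Q[x] the ideal (g) consists of all multiples of g, so f ∈ (g) iff g | f, i.e. iff the remainder of f on division by g is 0. Divide f by g (g is monic, so eliminate the leading term of the running remainder at each step):
  leading term 2·x^4: subtract (2·x^2)·g(x) = 2·x^4 + 4·x^3 - 6·x^2, leaving -2·x^3 - 4·x^2 + 4·x + 2
  leading term -2·x^3: subtract (-2·x)·g(x) = -2·x^3 - 4·x^2 + 6·x, leaving 2 - 2·x
The remainder r(x) = 2 - 2·x ≠ 0 (and deg r < deg g), so g ∤ f, i.e. f ∉ (g).

Final answer: NO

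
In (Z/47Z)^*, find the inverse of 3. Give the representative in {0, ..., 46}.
3^(−1) ≡ 16 (mod 47)

Apply the extended Euclidean algorithm to (47, 3), tracking rows (r, s, t) with s·47 + t·3 = r. Each division r_prev = q·r_cur + r_new produces the new row as (previous row) − q·(current row):
  row A: (47, 1, 0)   [1·47 + 0·3 = 47]
  row B: (3, 0, 1)   [0·47 + 1·3 = 3]
  47 = 15·3 + 2   → row C = row A − 15·row B = (2, 1, −15)   [check: 1·47 − 15·3 = 2]
  3 = 1·2 + 1   → row D = row B − 1·row C = (1, −1, 16)   [check: −1·47 + 16·3 = 1]
  2 = 2·1 + 0   → remainder 0, stop. gcd = 1 (last nonzero row D).
The gcd is 1, so 3 is invertible mod 47. The last nonzero row gives −1·47 + 16·3 = 1, so t = 16. So 3^(−1) ≡ 16 (mod 47). Verify: 3 · 16 = 48 ≡ 1 (mod 47). ✓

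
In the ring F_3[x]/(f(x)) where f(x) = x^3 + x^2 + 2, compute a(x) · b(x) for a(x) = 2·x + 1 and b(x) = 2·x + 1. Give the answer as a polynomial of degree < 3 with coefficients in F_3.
a · b ≡ x^2 + x + 1 (mod f(x))

Multiply as integer polynomials: a · b = 4·x^2 + 4·x + 1. Reducing coefficients mod 3: a · b ≡ x^2 + x + 1. This already has degree < 3, so no reduction by f is needed. Hence a · b ≡ x^2 + x + 1 in F_3[x]/(f).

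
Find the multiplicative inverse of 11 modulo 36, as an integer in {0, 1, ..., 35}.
Apply the extended Euclidean algorithm to (36, 11), tracking rows (r, s, t) with s·36 + t·11 = r. Each division r_prev = q·r_cur + r_new produces the new row as (previous row) − q·(current row):
  row A: (36, 1, 0)   [1·36 + 0·11 = 36]
  row B: (11, 0, 1)   [0·36 + 1·11 = 11]
  36 = 3·11 + 3   → row C = row A − 3·row B = (3, 1, −3)   [check: 1·36 − 3·11 = 3]
  11 = 3·3 + 2   → row D = row B − 3·row C = (2, −3, 10)   [check: −3·36 + 10·11 = 2]
  3 = 1·2 + 1   → row E = row C − 1·row D = (1, 4, −13)   [check: 4·36 − 13·11 = 1]
  2 = 2·1 + 0   → remainder 0, stop. gcd = 1 (last nonzero row E).
The gcd is 1, so 11 is invertible mod 36. The last nonzero row gives 4·36 − 13·11 = 1, so t = −13. So 11^(−1) ≡ −13 ≡ 23 (mod 36). Verify: 11 · 23 = 253 ≡ 1 (mod 36). ✓

Final answer: 11^(−1) ≡ 23 (mod 36)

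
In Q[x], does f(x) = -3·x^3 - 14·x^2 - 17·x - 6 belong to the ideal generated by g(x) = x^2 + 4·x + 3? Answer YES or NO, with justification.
YES

In Q[x] the ideal (g) consists of all multiples of g, so f ∈ (g) iff g | f, i.e. iff the remainder of f on division by g is 0. Divide f by g (g is monic, so eliminate the leading term of the running remainder at each step):
  leading term -3·x^3: subtract (-3·x)·g(x) = -3·x^3 - 12·x^2 - 9·x, leaving -2·x^2 - 8·x - 6
  leading term -2·x^2: subtract (-2)·g(x) = -2·x^2 - 8·x - 6, leaving 0
The remainder is 0, so f(x) = g(x) · h(x) with h(x) = -3·x - 2. Hence g | f, i.e. f ∈ (g).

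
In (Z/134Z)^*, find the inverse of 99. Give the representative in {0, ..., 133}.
Apply the extended Euclidean algorithm to (134, 99), tracking rows (r, s, t) with s·134 + t·99 = r. Each division r_prev = q·r_cur + r_new produces the new row as (previous row) − q·(current row):
  row A: (134, 1, 0)   [1·134 + 0·99 = 134]
  row B: (99, 0, 1)   [0·134 + 1·99 = 99]
  134 = 1·99 + 35   → row C = row A − 1·row B = (35, 1, −1)   [check: 1·134 − 1·99 = 35]
  99 = 2·35 + 29   → row D = row B − 2·row C = (29, −2, 3)   [check: −2·134 + 3·99 = 29]
  35 = 1·29 + 6   → row E = row C − 1·row D = (6, 3, −4)   [check: 3·134 − 4·99 = 6]
  29 = 4·6 + 5   → row F = row D − 4·row E = (5, −14, 19)   [check: −14·134 + 19·99 = 5]
  6 = 1·5 + 1   → row G = row E − 1·row F = (1, 17, −23)   [check: 17·134 − 23·99 = 1]
  5 = 5·1 + 0   → remainder 0, stop. gcd = 1 (last nonzero row G).
The gcd is 1, so 99 is invertible mod 134. The last nonzero row gives 17·134 − 23·99 = 1, so t = −23. So 99^(−1) ≡ −23 ≡ 111 (mod 134). Verify: 99 · 111 = 10989 ≡ 1 (mod 134). ✓

Final answer: 99^(−1) ≡ 111 (mod 134)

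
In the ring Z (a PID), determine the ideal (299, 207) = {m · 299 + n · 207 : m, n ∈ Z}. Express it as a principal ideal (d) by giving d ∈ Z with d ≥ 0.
In the PID Z, (a, b) is generated by gcd(a, b). Compute gcd(299, 207) with the extended Euclidean algorithm, tracking rows (r, s, t) with s·299 + t·207 = r:
  row A: (299, 1, 0)   [1·299 + 0·207 = 299]
  row B: (207, 0, 1)   [0·299 + 1·207 = 207]
  299 = 1·207 + 92   → row C = row A − 1·row B = (92, 1, −1)   [check: 1·299 − 1·207 = 92]
  207 = 2·92 + 23   → row D = row B − 2·row C = (23, −2, 3)   [check: −2·299 + 3·207 = 23]
  92 = 4·23 + 0   → remainder 0, stop. gcd = 23 (last nonzero row D).
So gcd(299, 207) = 23, with Bézout identity −2·299 + 3·207 = 23. Containment (⊇): the Bézout identity exhibits 23 as an element of (299, 207), giving (23) ⊆ (299, 207). Containment (⊆): since 23 | 299 and 23 | 207 (299 = 23·13, 207 = 23·9), every Z-linear combination of 299 and 207 is divisible by 23, so (299, 207) ⊆ (23). Therefore (299, 207) = (23), d = 23.

Final answer: (299, 207) = (23); d = 23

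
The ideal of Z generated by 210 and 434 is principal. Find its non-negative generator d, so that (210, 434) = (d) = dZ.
(210, 434) = (14); d = 14

In the PID Z, (a, b) is generated by gcd(a, b). Compute gcd(434, 210) with the extended Euclidean algorithm, tracking rows (r, s, t) with s·434 + t·210 = r:
  row A: (434, 1, 0)   [1·434 + 0·210 = 434]
  row B: (210, 0, 1)   [0·434 + 1·210 = 210]
  434 = 2·210 + 14   → row C = row A − 2·row B = (14, 1, −2)   [check: 1·434 − 2·210 = 14]
  210 = 15·14 + 0   → remainder 0, stop. gcd = 14 (last nonzero row C).
So gcd(210, 434) = 14, with Bézout identity 1·434 − 2·210 = 14. Containment (⊇): the Bézout identity exhibits 14 as an element of (210, 434), giving (14) ⊆ (210, 434). Containment (⊆): since 14 | 210 and 14 | 434 (210 = 14·15, 434 = 14·31), every Z-linear combination of 210 and 434 is divisible by 14, so (210, 434) ⊆ (14). Therefore (210, 434) = (14), d = 14.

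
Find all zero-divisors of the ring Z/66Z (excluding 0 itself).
nonzero zero-divisors of Z/66Z = {2, 3, 4, 6, 8, 9, 10, 11, 12, 14, 15, 16, 18, 20, 21, 22, 24, 26, 27, 28, 30, 32, 33, 34, 36, 38, 39, 40, 42, 44, 45, 46, 48, 50, 51, 52, 54, 55, 56, 57, 58, 60, 62, 63, 64}

An element a ∈ Z/66Z (with a ≠ 0) is a zero-divisor iff gcd(a, 66) > 1 (because a is a unit precisely when gcd(a, n) = 1, and in Z/nZ every nonzero, non-unit element is a zero-divisor). Scan a = 1, ..., 65 and keep those with gcd(a, 66) > 1:
  gcd(2, 66) = 2, gcd(3, 66) = 3, gcd(4, 66) = 2, gcd(6, 66) = 6, gcd(8, 66) = 2, gcd(9, 66) = 3, gcd(10, 66) = 2, gcd(11, 66) = 11, gcd(12, 66) = 6, gcd(14, 66) = 2, gcd(15, 66) = 3, gcd(16, 66) = 2, gcd(18, 66) = 6, gcd(20, 66) = 2, gcd(21, 66) = 3, gcd(22, 66) = 22, gcd(24, 66) = 6, gcd(26, 66) = 2, gcd(27, 66) = 3, gcd(28, 66) = 2, gcd(30, 66) = 6, gcd(32, 66) = 2, gcd(33, 66) = 33, gcd(34, 66) = 2, gcd(36, 66) = 6, gcd(38, 66) = 2, gcd(39, 66) = 3, gcd(40, 66) = 2, gcd(42, 66) = 6, gcd(44, 66) = 22, gcd(45, 66) = 3, gcd(46, 66) = 2, gcd(48, 66) = 6, gcd(50, 66) = 2, gcd(51, 66) = 3, gcd(52, 66) = 2, gcd(54, 66) = 6, gcd(55, 66) = 11, gcd(56, 66) = 2, gcd(57, 66) = 3, gcd(58, 66) = 2, gcd(60, 66) = 6, gcd(62, 66) = 2, gcd(63, 66) = 3, gcd(64, 66) = 2.
All other a ∈ {1, ..., 65} have gcd(a, 66) = 1 and are units. So the nonzero zero-divisors are exactly the 45 values of a appearing in this scan.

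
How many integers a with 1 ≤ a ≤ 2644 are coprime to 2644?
The number of a ∈ {1, ..., 2644} with gcd(a, 2644) = 1 is by definition Euler's totient φ(2644). φ is multiplicative, with φ(p^e) = p^e − p^(e−1). Factorise 2644 = 2^2 · 661. Then
  φ(2644) = (2^2 − 2^1) · (661 − 1) = 2 · 660 = 1320.
So there are 1320 such integers.

Final answer: 1320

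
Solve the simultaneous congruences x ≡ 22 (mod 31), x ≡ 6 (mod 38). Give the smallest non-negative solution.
x ≡ 766 (mod 1178); the representative in [0, 1178) is 766

The moduli 31, 38 are pairwise coprime, so by the CRT there is a unique solution mod 31·38 = 1178.
Solve by successive substitution. Start with x ≡ 22 (mod 31).
  Combine with x ≡ 6 (mod 38): write x = 22 + 31·t and require 22 + 31·t ≡ 6 (mod 38), i.e. 31·t ≡ 6 − 22 ≡ 22 (mod 38). Since 31^(−1) ≡ 27 (mod 38), t ≡ 27·22 ≡ 24 (mod 38). So x ≡ 22 + 31·24 = 766 (mod 1178).
Unique solution in [0, 1178): x = 766.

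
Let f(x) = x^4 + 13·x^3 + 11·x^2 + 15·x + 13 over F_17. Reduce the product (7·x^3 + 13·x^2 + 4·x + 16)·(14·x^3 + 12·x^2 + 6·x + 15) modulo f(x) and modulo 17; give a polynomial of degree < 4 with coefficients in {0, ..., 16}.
a · b ≡ 16·x^3 + 13·x^2 + 12·x + 9 (mod f(x))

Multiply as integer polynomials: a · b = 98·x^6 + 266·x^5 + 254·x^4 + 455·x^3 + 411·x^2 + 156·x + 240. Reducing coefficients mod 17: a · b ≡ 13·x^6 + 11·x^5 + 16·x^4 + 13·x^3 + 3·x^2 + 3·x + 2. Now divide by f(x) = x^4 + 13·x^3 + 11·x^2 + 15·x + 13 in F_17[x], eliminating the leading term at each step:
  leading term 13·x^6: subtract (13·x^2)·f(x) = 13·x^6 + 16·x^5 + 7·x^4 + 8·x^3 + 16·x^2, leaving 12·x^5 + 9·x^4 + 5·x^3 + 4·x^2 + 3·x + 2 (coefficients mod 17)
  leading term 12·x^5: subtract (12·x)·f(x) = 12·x^5 + 3·x^4 + 13·x^3 + 10·x^2 + 3·x, leaving 6·x^4 + 9·x^3 + 11·x^2 + 2 (coefficients mod 17)
  leading term 6·x^4: subtract (6)·f(x) = 6·x^4 + 10·x^3 + 15·x^2 + 5·x + 10, leaving 16·x^3 + 13·x^2 + 12·x + 9 (coefficients mod 17)
The degree is now < 4, so this is the remainder. Hence a · b ≡ 16·x^3 + 13·x^2 + 12·x + 9 in F_17[x]/(f).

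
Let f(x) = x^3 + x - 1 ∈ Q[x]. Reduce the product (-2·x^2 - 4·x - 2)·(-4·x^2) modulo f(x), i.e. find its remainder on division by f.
First multiply in Q[x] without reducing: a · b = 8·x^4 + 16·x^3 + 8·x^2. Now divide by f(x) = x^3 + x - 1, eliminating the leading term at each step:
  leading term 8·x^4: subtract (8·x)·f(x) = 8·x^4 + 8·x^2 - 8·x, leaving 16·x^3 + 8·x
  leading term 16·x^3: subtract (16)·f(x) = 16·x^3 + 16·x - 16, leaving 16 - 8·x
The degree is now < 3, so this is the remainder. Hence a · b ≡ 16 - 8·x in Q[x]/(f).

Final answer: a · b ≡ 16 - 8·x (mod f(x))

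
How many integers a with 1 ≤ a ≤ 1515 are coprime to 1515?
800

The number of a ∈ {1, ..., 1515} with gcd(a, 1515) = 1 is by definition Euler's totient φ(1515). φ is multiplicative, with φ(p^e) = p^e − p^(e−1). Factorise 1515 = 3 · 5 · 101. Then
  φ(1515) = (3 − 1) · (5 − 1) · (101 − 1) = 2 · 4 · 100 = 800.
So there are 800 such integers.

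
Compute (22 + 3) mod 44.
25

Both summands are already reduced mod 44. 22 + 3 = 25; 25 = 0·44 + 25, so (22 + 3) mod 44 = 25.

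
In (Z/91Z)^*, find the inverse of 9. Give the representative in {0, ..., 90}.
Apply the extended Euclidean algorithm to (91, 9), tracking rows (r, s, t) with s·91 + t·9 = r. Each division r_prev = q·r_cur + r_new produces the new row as (previous row) − q·(current row):
  row A: (91, 1, 0)   [1·91 + 0·9 = 91]
  row B: (9, 0, 1)   [0·91 + 1·9 = 9]
  91 = 10·9 + 1   → row C = row A − 10·row B = (1, 1, −10)   [check: 1·91 − 10·9 = 1]
  9 = 9·1 + 0   → remainder 0, stop. gcd = 1 (last nonzero row C).
The gcd is 1, so 9 is invertible mod 91. The last nonzero row gives 1·91 − 10·9 = 1, so t = −10. So 9^(−1) ≡ −10 ≡ 81 (mod 91). Verify: 9 · 81 = 729 ≡ 1 (mod 91). ✓

Final answer: 9^(−1) ≡ 81 (mod 91)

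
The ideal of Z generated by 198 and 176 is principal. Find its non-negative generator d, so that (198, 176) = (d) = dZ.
In the PID Z, (a, b) is generated by gcd(a, b). Compute gcd(198, 176) with the extended Euclidean algorithm, tracking rows (r, s, t) with s·198 + t·176 = r:
  row A: (198, 1, 0)   [1·198 + 0·176 = 198]
  row B: (176, 0, 1)   [0·198 + 1·176 = 176]
  198 = 1·176 + 22   → row C = row A − 1·row B = (22, 1, −1)   [check: 1·198 − 1·176 = 22]
  176 = 8·22 + 0   → remainder 0, stop. gcd = 22 (last nonzero row C).
So gcd(198, 176) = 22, with Bézout identity 1·198 − 1·176 = 22. Containment (⊇): the Bézout identity exhibits 22 as an element of (198, 176), giving (22) ⊆ (198, 176). Containment (⊆): since 22 | 198 and 22 | 176 (198 = 22·9, 176 = 22·8), every Z-linear combination of 198 and 176 is divisible by 22, so (198, 176) ⊆ (22). Therefore (198, 176) = (22), d = 22.

Final answer: (198, 176) = (22); d = 22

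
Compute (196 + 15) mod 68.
7

Reduce the summands first: 196 ≡ 60 (mod 68), so 196 + 15 ≡ 60 + 15 (mod 68). 60 + 15 = 75; 75 = 1·68 + 7, so (196 + 15) mod 68 = 7.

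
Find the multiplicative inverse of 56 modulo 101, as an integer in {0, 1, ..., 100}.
Apply the extended Euclidean algorithm to (101, 56), tracking rows (r, s, t) with s·101 + t·56 = r. Each division r_prev = q·r_cur + r_new produces the new row as (previous row) − q·(current row):
  row A: (101, 1, 0)   [1·101 + 0·56 = 101]
  row B: (56, 0, 1)   [0·101 + 1·56 = 56]
  101 = 1·56 + 45   → row C = row A − 1·row B = (45, 1, −1)   [check: 1·101 − 1·56 = 45]
  56 = 1·45 + 11   → row D = row B − 1·row C = (11, −1, 2)   [check: −1·101 + 2·56 = 11]
  45 = 4·11 + 1   → row E = row C − 4·row D = (1, 5, −9)   [check: 5·101 − 9·56 = 1]
  11 = 11·1 + 0   → remainder 0, stop. gcd = 1 (last nonzero row E).
The gcd is 1, so 56 is invertible mod 101. The last nonzero row gives 5·101 − 9·56 = 1, so t = −9. So 56^(−1) ≡ −9 ≡ 92 (mod 101). Verify: 56 · 92 = 5152 ≡ 1 (mod 101). ✓

Final answer: 56^(−1) ≡ 92 (mod 101)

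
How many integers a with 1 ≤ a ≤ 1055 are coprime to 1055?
840

The number of a ∈ {1, ..., 1055} with gcd(a, 1055) = 1 is by definition Euler's totient φ(1055). φ is multiplicative, with φ(p^e) = p^e − p^(e−1). Factorise 1055 = 5 · 211. Then
  φ(1055) = (5 − 1) · (211 − 1) = 4 · 210 = 840.
So there are 840 such integers.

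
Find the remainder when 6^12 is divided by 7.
Use repeated squaring. Binary(12) = 1100. Walk through the bits of the exponent 12 left-to-right: at each bit after the leading one, square the running value, then multiply by 6 if the bit is 1 (always reducing mod 7):
  bit 1 = 1 (leading): start with 6.
  bit 2 = 1: square 6^2 = 36 ≡ 1; bit is 1, so multiply 1·6 = 6 (mod 7).
  bit 3 = 0: square 6^2 = 36 ≡ 1 (mod 7).
  bit 4 = 0: square 1^2 = 1 (mod 7).
Final value: 6^12 ≡ 1 (mod 7).

Final answer: 1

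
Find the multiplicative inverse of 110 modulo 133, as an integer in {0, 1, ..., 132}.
110^(−1) ≡ 52 (mod 133)

Apply the extended Euclidean algorithm to (133, 110), tracking rows (r, s, t) with s·133 + t·110 = r. Each division r_prev = q·r_cur + r_new produces the new row as (previous row) − q·(current row):
  row A: (133, 1, 0)   [1·133 + 0·110 = 133]
  row B: (110, 0, 1)   [0·133 + 1·110 = 110]
  133 = 1·110 + 23   → row C = row A − 1·row B = (23, 1, −1)   [check: 1·133 − 1·110 = 23]
  110 = 4·23 + 18   → row D = row B − 4·row C = (18, −4, 5)   [check: −4·133 + 5·110 = 18]
  23 = 1·18 + 5   → row E = row C − 1·row D = (5, 5, −6)   [check: 5·133 − 6·110 = 5]
  18 = 3·5 + 3   → row F = row D − 3·row E = (3, −19, 23)   [check: −19·133 + 23·110 = 3]
  5 = 1·3 + 2   → row G = row E − 1·row F = (2, 24, −29)   [check: 24·133 − 29·110 = 2]
  3 = 1·2 + 1   → row H = row F − 1·row G = (1, −43, 52)   [check: −43·133 + 52·110 = 1]
  2 = 2·1 + 0   → remainder 0, stop. gcd = 1 (last nonzero row H).
The gcd is 1, so 110 is invertible mod 133. The last nonzero row gives −43·133 + 52·110 = 1, so t = 52. So 110^(−1) ≡ 52 (mod 133). Verify: 110 · 52 = 5720 ≡ 1 (mod 133). ✓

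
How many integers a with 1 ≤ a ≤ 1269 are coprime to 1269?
828

The number of a ∈ {1, ..., 1269} with gcd(a, 1269) = 1 is by definition Euler's totient φ(1269). φ is multiplicative, with φ(p^e) = p^e − p^(e−1). Factorise 1269 = 3^3 · 47. Then
  φ(1269) = (3^3 − 3^2) · (47 − 1) = 18 · 46 = 828.
So there are 828 such integers.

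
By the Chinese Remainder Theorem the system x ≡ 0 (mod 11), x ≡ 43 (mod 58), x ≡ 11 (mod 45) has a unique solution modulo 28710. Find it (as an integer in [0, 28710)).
The moduli 11, 58, 45 are pairwise coprime, so by the CRT there is a unique solution mod 11·58·45 = 28710.
Solve by successive substitution. Start with x ≡ 0 (mod 11).
  Combine with x ≡ 43 (mod 58): write x = 11·t and require 11·t ≡ 43 (mod 58). Since 11^(−1) ≡ 37 (mod 58), t ≡ 37·43 ≡ 25 (mod 58). So x ≡ 11·25 = 275 (mod 638).
  Combine with x ≡ 11 (mod 45): write x = 275 + 638·t and require 275 + 638·t ≡ 11 (mod 45), i.e. 638·t ≡ 11 − 275 ≡ 6 (mod 45). Since 638^(−1) ≡ 17 (mod 45) (638 ≡ 8 (mod 45)), t ≡ 17·6 ≡ 12 (mod 45). So x ≡ 275 + 638·12 = 7931 (mod 28710).
Unique solution in [0, 28710): x = 7931.

Final answer: x ≡ 7931 (mod 28710); the representative in [0, 28710) is 7931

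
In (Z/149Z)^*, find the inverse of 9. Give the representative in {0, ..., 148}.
Apply the extended Euclidean algorithm to (149, 9), tracking rows (r, s, t) with s·149 + t·9 = r. Each division r_prev = q·r_cur + r_new produces the new row as (previous row) − q·(current row):
  row A: (149, 1, 0)   [1·149 + 0·9 = 149]
  row B: (9, 0, 1)   [0·149 + 1·9 = 9]
  149 = 16·9 + 5   → row C = row A − 16·row B = (5, 1, −16)   [check: 1·149 − 16·9 = 5]
  9 = 1·5 + 4   → row D = row B − 1·row C = (4, −1, 17)   [check: −1·149 + 17·9 = 4]
  5 = 1·4 + 1   → row E = row C − 1·row D = (1, 2, −33)   [check: 2·149 − 33·9 = 1]
  4 = 4·1 + 0   → remainder 0, stop. gcd = 1 (last nonzero row E).
The gcd is 1, so 9 is invertible mod 149. The last nonzero row gives 2·149 − 33·9 = 1, so t = −33. So 9^(−1) ≡ −33 ≡ 116 (mod 149). Verify: 9 · 116 = 1044 ≡ 1 (mod 149). ✓

Final answer: 9^(−1) ≡ 116 (mod 149)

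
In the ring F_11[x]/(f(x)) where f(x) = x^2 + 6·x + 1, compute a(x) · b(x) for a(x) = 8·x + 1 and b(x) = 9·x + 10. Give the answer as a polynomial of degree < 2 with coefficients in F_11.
a · b ≡ 9·x + 4 (mod f(x))

Multiply as integer polynomials: a · b = 72·x^2 + 89·x + 10. Reducing coefficients mod 11: a · b ≡ 6·x^2 + x + 10. Now divide by f(x) = x^2 + 6·x + 1 in F_11[x], eliminating the leading term at each step:
  leading term 6·x^2: subtract (6)·f(x) = 6·x^2 + 3·x + 6, leaving 9·x + 4 (coefficients mod 11)
The degree is now < 2, so this is the remainder. Hence a · b ≡ 9·x + 4 in F_11[x]/(f).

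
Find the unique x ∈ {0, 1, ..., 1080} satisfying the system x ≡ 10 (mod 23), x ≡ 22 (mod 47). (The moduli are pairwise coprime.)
The moduli 23, 47 are pairwise coprime, so by the CRT there is a unique solution mod 23·47 = 1081.
Solve by successive substitution. Start with x ≡ 10 (mod 23).
  Combine with x ≡ 22 (mod 47): write x = 10 + 23·t and require 10 + 23·t ≡ 22 (mod 47), i.e. 23·t ≡ 22 − 10 ≡ 12 (mod 47). Since 23^(−1) ≡ 45 (mod 47), t ≡ 45·12 ≡ 23 (mod 47). So x ≡ 10 + 23·23 = 539 (mod 1081).
Unique solution in [0, 1081): x = 539.

Final answer: x ≡ 539 (mod 1081); the representative in [0, 1081) is 539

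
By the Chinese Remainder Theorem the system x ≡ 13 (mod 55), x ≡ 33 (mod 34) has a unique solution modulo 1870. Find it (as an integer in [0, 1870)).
The moduli 55, 34 are pairwise coprime, so by the CRT there is a unique solution mod 55·34 = 1870.
Solve by successive substitution. Start with x ≡ 13 (mod 55).
  Combine with x ≡ 33 (mod 34): write x = 13 + 55·t and require 13 + 55·t ≡ 33 (mod 34), i.e. 55·t ≡ 33 − 13 ≡ 20 (mod 34). Since 55^(−1) ≡ 13 (mod 34) (55 ≡ 21 (mod 34)), t ≡ 13·20 ≡ 22 (mod 34). So x ≡ 13 + 55·22 = 1223 (mod 1870).
Unique solution in [0, 1870): x = 1223.

Final answer: x ≡ 1223 (mod 1870); the representative in [0, 1870) is 1223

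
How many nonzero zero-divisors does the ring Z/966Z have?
In Z/966Z each nonzero element is either a unit (gcd with 966 is 1) or a zero-divisor (gcd > 1). The number of units is φ(966): factorise 966 = 2 · 3 · 7 · 23, so φ(966) = (2 − 1) · (3 − 1) · (7 − 1) · (23 − 1) = 1 · 2 · 6 · 22 = 264. The nonzero elements number 966 − 1 = 965. Hence the nonzero zero-divisors number 965 − 264 = 701.

Final answer: Z/966Z has 701 nonzero zero-divisors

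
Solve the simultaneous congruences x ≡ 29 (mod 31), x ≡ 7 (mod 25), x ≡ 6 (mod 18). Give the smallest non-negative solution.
x ≡ 5082 (mod 13950); the representative in [0, 13950) is 5082

The moduli 31, 25, 18 are pairwise coprime, so by the CRT there is a unique solution mod 31·25·18 = 13950.
Solve by successive substitution. Start with x ≡ 29 (mod 31).
  Combine with x ≡ 7 (mod 25): write x = 29 + 31·t and require 29 + 31·t ≡ 7 (mod 25), i.e. 31·t ≡ 7 − 29 ≡ 3 (mod 25). Since 31^(−1) ≡ 21 (mod 25) (31 ≡ 6 (mod 25)), t ≡ 21·3 ≡ 13 (mod 25). So x ≡ 29 + 31·13 = 432 (mod 775).
  Combine with x ≡ 6 (mod 18): write x = 432 + 775·t and require 432 + 775·t ≡ 6 (mod 18), i.e. 775·t ≡ 6 − 432 ≡ 6 (mod 18). Since 775^(−1) ≡ 1 (mod 18) (775 ≡ 1 (mod 18)), t ≡ 1·6 ≡ 6 (mod 18). So x ≡ 432 + 775·6 = 5082 (mod 13950).
Unique solution in [0, 13950): x = 5082.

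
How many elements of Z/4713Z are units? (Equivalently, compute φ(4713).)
Z/4713Z has φ(4713) = 3140 units

An element a ∈ Z/4713Z is a unit iff gcd(a, 4713) = 1, so the number of units is φ(4713). φ is multiplicative, with φ(p^e) = p^e − p^(e−1). Factorise 4713 = 3 · 1571. Then
  φ(4713) = (3 − 1) · (1571 − 1) = 2 · 1570 = 3140.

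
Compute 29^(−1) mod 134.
Apply the extended Euclidean algorithm to (134, 29), tracking rows (r, s, t) with s·134 + t·29 = r. Each division r_prev = q·r_cur + r_new produces the new row as (previous row) − q·(current row):
  row A: (134, 1, 0)   [1·134 + 0·29 = 134]
  row B: (29, 0, 1)   [0·134 + 1·29 = 29]
  134 = 4·29 + 18   → row C = row A − 4·row B = (18, 1, −4)   [check: 1·134 − 4·29 = 18]
  29 = 1·18 + 11   → row D = row B − 1·row C = (11, −1, 5)   [check: −1·134 + 5·29 = 11]
  18 = 1·11 + 7   → row E = row C − 1·row D = (7, 2, −9)   [check: 2·134 − 9·29 = 7]
  11 = 1·7 + 4   → row F = row D − 1·row E = (4, −3, 14)   [check: −3·134 + 14·29 = 4]
  7 = 1·4 + 3   → row G = row E − 1·row F = (3, 5, −23)   [check: 5·134 − 23·29 = 3]
  4 = 1·3 + 1   → row H = row F − 1·row G = (1, −8, 37)   [check: −8·134 + 37·29 = 1]
  3 = 3·1 + 0   → remainder 0, stop. gcd = 1 (last nonzero row H).
The gcd is 1, so 29 is invertible mod 134. The last nonzero row gives −8·134 + 37·29 = 1, so t = 37. So 29^(−1) ≡ 37 (mod 134). Verify: 29 · 37 = 1073 ≡ 1 (mod 134). ✓

Final answer: 29^(−1) ≡ 37 (mod 134)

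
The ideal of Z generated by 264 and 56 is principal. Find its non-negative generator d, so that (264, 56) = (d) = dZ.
(264, 56) = (8); d = 8

In the PID Z, (a, b) is generated by gcd(a, b). Compute gcd(264, 56) with the extended Euclidean algorithm, tracking rows (r, s, t) with s·264 + t·56 = r:
  row A: (264, 1, 0)   [1·264 + 0·56 = 264]
  row B: (56, 0, 1)   [0·264 + 1·56 = 56]
  264 = 4·56 + 40   → row C = row A − 4·row B = (40, 1, −4)   [check: 1·264 − 4·56 = 40]
  56 = 1·40 + 16   → row D = row B − 1·row C = (16, −1, 5)   [check: −1·264 + 5·56 = 16]
  40 = 2·16 + 8   → row E = row C − 2·row D = (8, 3, −14)   [check: 3·264 − 14·56 = 8]
  16 = 2·8 + 0   → remainder 0, stop. gcd = 8 (last nonzero row E).
So gcd(264, 56) = 8, with Bézout identity 3·264 − 14·56 = 8. Containment (⊇): the Bézout identity exhibits 8 as an element of (264, 56), giving (8) ⊆ (264, 56). Containment (⊆): since 8 | 264 and 8 | 56 (264 = 8·33, 56 = 8·7), every Z-linear combination of 264 and 56 is divisible by 8, so (264, 56) ⊆ (8). Therefore (264, 56) = (8), d = 8.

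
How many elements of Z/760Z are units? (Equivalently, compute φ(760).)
An element a ∈ Z/760Z is a unit iff gcd(a, 760) = 1, so the number of units is φ(760). φ is multiplicative, with φ(p^e) = p^e − p^(e−1). Factorise 760 = 2^3 · 5 · 19. Then
  φ(760) = (2^3 − 2^2) · (5 − 1) · (19 − 1) = 4 · 4 · 18 = 288.

Final answer: Z/760Z has φ(760) = 288 units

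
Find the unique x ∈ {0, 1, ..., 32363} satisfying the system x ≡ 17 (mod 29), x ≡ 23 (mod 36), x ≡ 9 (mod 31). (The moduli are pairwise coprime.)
x ≡ 1931 (mod 32364); the representative in [0, 32364) is 1931

The moduli 29, 36, 31 are pairwise coprime, so by the CRT there is a unique solution mod 29·36·31 = 32364.
Solve by successive substitution. Start with x ≡ 17 (mod 29).
  Combine with x ≡ 23 (mod 36): write x = 17 + 29·t and require 17 + 29·t ≡ 23 (mod 36), i.e. 29·t ≡ 23 − 17 ≡ 6 (mod 36). Since 29^(−1) ≡ 5 (mod 36), t ≡ 5·6 ≡ 30 (mod 36). So x ≡ 17 + 29·30 = 887 (mod 1044).
  Combine with x ≡ 9 (mod 31): write x = 887 + 1044·t and require 887 + 1044·t ≡ 9 (mod 31), i.e. 1044·t ≡ 9 − 887 ≡ 21 (mod 31). Since 1044^(−1) ≡ 3 (mod 31) (1044 ≡ 21 (mod 31)), t ≡ 3·21 ≡ 1 (mod 31). So x ≡ 887 + 1044·1 = 1931 (mod 32364).
Unique solution in [0, 32364): x = 1931.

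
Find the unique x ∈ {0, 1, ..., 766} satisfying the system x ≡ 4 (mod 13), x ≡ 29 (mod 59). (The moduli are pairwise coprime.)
x ≡ 147 (mod 767); the representative in [0, 767) is 147

The moduli 13, 59 are pairwise coprime, so by the CRT there is a unique solution mod 13·59 = 767.
Solve by successive substitution. Start with x ≡ 4 (mod 13).
  Combine with x ≡ 29 (mod 59): write x = 4 + 13·t and require 4 + 13·t ≡ 29 (mod 59), i.e. 13·t ≡ 29 − 4 ≡ 25 (mod 59). Since 13^(−1) ≡ 50 (mod 59), t ≡ 50·25 ≡ 11 (mod 59). So x ≡ 4 + 13·11 = 147 (mod 767).
Unique solution in [0, 767): x = 147.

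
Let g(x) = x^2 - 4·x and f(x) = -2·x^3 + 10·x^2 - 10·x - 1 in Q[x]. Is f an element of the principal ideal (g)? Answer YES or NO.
In Q[x] the ideal (g) consists of all multiples of g, so f ∈ (g) iff g | f, i.e. iff the remainder of f on division by g is 0. Divide f by g (g is monic, so eliminate the leading term of the running remainder at each step):
  leading term -2·x^3: subtract (-2·x)·g(x) = -2·x^3 + 8·x^2, leaving 2·x^2 - 10·x - 1
  leading term 2·x^2: subtract (2)·g(x) = 2·x^2 - 8·x, leaving -2·x - 1
The remainder r(x) = -2·x - 1 ≠ 0 (and deg r < deg g), so g ∤ f, i.e. f ∉ (g).

Final answer: NO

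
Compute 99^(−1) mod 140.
Apply the extended Euclidean algorithm to (140, 99), tracking rows (r, s, t) with s·140 + t·99 = r. Each division r_prev = q·r_cur + r_new produces the new row as (previous row) − q·(current row):
  row A: (140, 1, 0)   [1·140 + 0·99 = 140]
  row B: (99, 0, 1)   [0·140 + 1·99 = 99]
  140 = 1·99 + 41   → row C = row A − 1·row B = (41, 1, −1)   [check: 1·140 − 1·99 = 41]
  99 = 2·41 + 17   → row D = row B − 2·row C = (17, −2, 3)   [check: −2·140 + 3·99 = 17]
  41 = 2·17 + 7   → row E = row C − 2·row D = (7, 5, −7)   [check: 5·140 − 7·99 = 7]
  17 = 2·7 + 3   → row F = row D − 2·row E = (3, −12, 17)   [check: −12·140 + 17·99 = 3]
  7 = 2·3 + 1   → row G = row E − 2·row F = (1, 29, −41)   [check: 29·140 − 41·99 = 1]
  3 = 3·1 + 0   → remainder 0, stop. gcd = 1 (last nonzero row G).
The gcd is 1, so 99 is invertible mod 140. The last nonzero row gives 29·140 − 41·99 = 1, so t = −41. So 99^(−1) ≡ −41 ≡ 99 (mod 140). Verify: 99 · 99 = 9801 ≡ 1 (mod 140). ✓

Final answer: 99^(−1) ≡ 99 (mod 140)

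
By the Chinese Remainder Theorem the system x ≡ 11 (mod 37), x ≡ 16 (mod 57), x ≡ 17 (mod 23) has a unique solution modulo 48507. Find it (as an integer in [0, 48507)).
The moduli 37, 57, 23 are pairwise coprime, so by the CRT there is a unique solution mod 37·57·23 = 48507.
Solve by successive substitution. Start with x ≡ 11 (mod 37).
  Combine with x ≡ 16 (mod 57): write x = 11 + 37·t and require 11 + 37·t ≡ 16 (mod 57), i.e. 37·t ≡ 16 − 11 ≡ 5 (mod 57). Since 37^(−1) ≡ 37 (mod 57), t ≡ 37·5 ≡ 14 (mod 57). So x ≡ 11 + 37·14 = 529 (mod 2109).
  Combine with x ≡ 17 (mod 23): write x = 529 + 2109·t and require 529 + 2109·t ≡ 17 (mod 23), i.e. 2109·t ≡ 17 − 529 ≡ 17 (mod 23). Since 2109^(−1) ≡ 13 (mod 23) (2109 ≡ 16 (mod 23)), t ≡ 13·17 ≡ 14 (mod 23). So x ≡ 529 + 2109·14 = 30055 (mod 48507).
Unique solution in [0, 48507): x = 30055.

Final answer: x ≡ 30055 (mod 48507); the representative in [0, 48507) is 30055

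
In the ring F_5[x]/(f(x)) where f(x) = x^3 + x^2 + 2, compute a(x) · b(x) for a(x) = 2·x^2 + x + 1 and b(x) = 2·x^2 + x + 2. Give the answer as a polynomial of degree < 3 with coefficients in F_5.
Multiply as integer polynomials: a · b = 4·x^4 + 4·x^3 + 7·x^2 + 3·x + 2. Reducing coefficients mod 5: a · b ≡ 4·x^4 + 4·x^3 + 2·x^2 + 3·x + 2. Now divide by f(x) = x^3 + x^2 + 2 in F_5[x], eliminating the leading term at each step:
  leading term 4·x^4: subtract (4·x)·f(x) = 4·x^4 + 4·x^3 + 3·x, leaving 2·x^2 + 2 (coefficients mod 5)
The degree is now < 3, so this is the remainder. Hence a · b ≡ 2·x^2 + 2 in F_5[x]/(f).

Final answer: a · b ≡ 2·x^2 + 2 (mod f(x))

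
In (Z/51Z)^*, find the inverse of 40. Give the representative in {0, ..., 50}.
40^(−1) ≡ 37 (mod 51)

Apply the extended Euclidean algorithm to (51, 40), tracking rows (r, s, t) with s·51 + t·40 = r. Each division r_prev = q·r_cur + r_new produces the new row as (previous row) − q·(current row):
  row A: (51, 1, 0)   [1·51 + 0·40 = 51]
  row B: (40, 0, 1)   [0·51 + 1·40 = 40]
  51 = 1·40 + 11   → row C = row A − 1·row B = (11, 1, −1)   [check: 1·51 − 1·40 = 11]
  40 = 3·11 + 7   → row D = row B − 3·row C = (7, −3, 4)   [check: −3·51 + 4·40 = 7]
  11 = 1·7 + 4   → row E = row C − 1·row D = (4, 4, −5)   [check: 4·51 − 5·40 = 4]
  7 = 1·4 + 3   → row F = row D − 1·row E = (3, −7, 9)   [check: −7·51 + 9·40 = 3]
  4 = 1·3 + 1   → row G = row E − 1·row F = (1, 11, −14)   [check: 11·51 − 14·40 = 1]
  3 = 3·1 + 0   → remainder 0, stop. gcd = 1 (last nonzero row G).
The gcd is 1, so 40 is invertible mod 51. The last nonzero row gives 11·51 − 14·40 = 1, so t = −14. So 40^(−1) ≡ −14 ≡ 37 (mod 51). Verify: 40 · 37 = 1480 ≡ 1 (mod 51). ✓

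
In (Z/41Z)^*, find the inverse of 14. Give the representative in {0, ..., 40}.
14^(−1) ≡ 3 (mod 41)

Apply the extended Euclidean algorithm to (41, 14), tracking rows (r, s, t) with s·41 + t·14 = r. Each division r_prev = q·r_cur + r_new produces the new row as (previous row) − q·(current row):
  row A: (41, 1, 0)   [1·41 + 0·14 = 41]
  row B: (14, 0, 1)   [0·41 + 1·14 = 14]
  41 = 2·14 + 13   → row C = row A − 2·row B = (13, 1, −2)   [check: 1·41 − 2·14 = 13]
  14 = 1·13 + 1   → row D = row B − 1·row C = (1, −1, 3)   [check: −1·41 + 3·14 = 1]
  13 = 13·1 + 0   → remainder 0, stop. gcd = 1 (last nonzero row D).
The gcd is 1, so 14 is invertible mod 41. The last nonzero row gives −1·41 + 3·14 = 1, so t = 3. So 14^(−1) ≡ 3 (mod 41). Verify: 14 · 3 = 42 ≡ 1 (mod 41). ✓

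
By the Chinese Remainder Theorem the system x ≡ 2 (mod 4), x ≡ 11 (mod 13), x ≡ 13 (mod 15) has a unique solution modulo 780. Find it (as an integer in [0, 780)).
The moduli 4, 13, 15 are pairwise coprime, so by the CRT there is a unique solution mod 4·13·15 = 780.
Solve by successive substitution. Start with x ≡ 2 (mod 4).
  Combine with x ≡ 11 (mod 13): write x = 2 + 4·t and require 2 + 4·t ≡ 11 (mod 13), i.e. 4·t ≡ 11 − 2 ≡ 9 (mod 13). Since 4^(−1) ≡ 10 (mod 13), t ≡ 10·9 ≡ 12 (mod 13). So x ≡ 2 + 4·12 = 50 (mod 52).
  Combine with x ≡ 13 (mod 15): write x = 50 + 52·t and require 50 + 52·t ≡ 13 (mod 15), i.e. 52·t ≡ 13 − 50 ≡ 8 (mod 15). Since 52^(−1) ≡ 13 (mod 15) (52 ≡ 7 (mod 15)), t ≡ 13·8 ≡ 14 (mod 15). So x ≡ 50 + 52·14 = 778 (mod 780).
Unique solution in [0, 780): x = 778.

Final answer: x ≡ 778 (mod 780); the representative in [0, 780) is 778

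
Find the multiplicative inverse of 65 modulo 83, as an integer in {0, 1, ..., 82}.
Apply the extended Euclidean algorithm to (83, 65), tracking rows (r, s, t) with s·83 + t·65 = r. Each division r_prev = q·r_cur + r_new produces the new row as (previous row) − q·(current row):
  row A: (83, 1, 0)   [1·83 + 0·65 = 83]
  row B: (65, 0, 1)   [0·83 + 1·65 = 65]
  83 = 1·65 + 18   → row C = row A − 1·row B = (18, 1, −1)   [check: 1·83 − 1·65 = 18]
  65 = 3·18 + 11   → row D = row B − 3·row C = (11, −3, 4)   [check: −3·83 + 4·65 = 11]
  18 = 1·11 + 7   → row E = row C − 1·row D = (7, 4, −5)   [check: 4·83 − 5·65 = 7]
  11 = 1·7 + 4   → row F = row D − 1·row E = (4, −7, 9)   [check: −7·83 + 9·65 = 4]
  7 = 1·4 + 3   → row G = row E − 1·row F = (3, 11, −14)   [check: 11·83 − 14·65 = 3]
  4 = 1·3 + 1   → row H = row F − 1·row G = (1, −18, 23)   [check: −18·83 + 23·65 = 1]
  3 = 3·1 + 0   → remainder 0, stop. gcd = 1 (last nonzero row H).
The gcd is 1, so 65 is invertible mod 83. The last nonzero row gives −18·83 + 23·65 = 1, so t = 23. So 65^(−1) ≡ 23 (mod 83). Verify: 65 · 23 = 1495 ≡ 1 (mod 83). ✓

Final answer: 65^(−1) ≡ 23 (mod 83)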